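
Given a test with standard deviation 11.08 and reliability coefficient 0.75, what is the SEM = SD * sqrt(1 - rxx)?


SEM = SD * sqrt(1 - rxx)
SEM = 11.08 * sqrt(1 - 0.75)
SEM = 11.08 * sqrt(0.25) = 11.08 * 0.5
SEM = 5.54

5.54


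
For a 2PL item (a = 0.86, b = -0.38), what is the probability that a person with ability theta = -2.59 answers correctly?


a*(theta - b) = 0.86 * (-2.59 - -0.38) = -1.9006
exp(--1.9006) = 6.6899
P = 1 / (1 + 6.6899)
P = 0.13

0.13


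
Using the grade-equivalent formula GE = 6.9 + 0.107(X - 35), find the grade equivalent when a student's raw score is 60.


raw - median = 60 - 35 = 25
slope * diff = 0.107 * 25 = 2.675
GE = 6.9 + 2.675
GE = 9.575

9.575


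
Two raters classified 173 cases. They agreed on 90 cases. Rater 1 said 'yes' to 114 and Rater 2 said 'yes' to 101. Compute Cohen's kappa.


P_o = 90/173 = 0.520231
P_e = (114*101 + 59*72) / 29929 = 0.526646
kappa = (P_o - P_e) / (1 - P_e)
kappa = (0.520231 - 0.526646) / (1 - 0.526646)
kappa = -0.0136

-0.0136


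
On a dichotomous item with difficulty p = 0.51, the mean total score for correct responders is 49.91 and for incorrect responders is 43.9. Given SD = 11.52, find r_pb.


q = 1 - p = 0.49
rpb = ((M1 - M0) / SD) * sqrt(p * q)
rpb = ((49.91 - 43.9) / 11.52) * sqrt(0.51 * 0.49)
rpb = 0.2608

0.2608


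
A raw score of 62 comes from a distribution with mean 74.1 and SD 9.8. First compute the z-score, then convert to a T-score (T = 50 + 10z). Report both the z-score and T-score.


z = (X - mean) / SD = (62 - 74.1) / 9.8
z = -12.1 / 9.8
z = -1.2347
T-score = T = 50 + 10z
Carry z at full precision (z = -12.1 / 9.8) into the conversion:
T-score = 50 + 10 * (-12.1 / 9.8) = 50 + -121 / 9.8
T-score = 50 + -12.3469
T-score = 37.6531

37.6531


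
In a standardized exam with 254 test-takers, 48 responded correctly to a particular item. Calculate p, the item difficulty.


Item difficulty p = number correct / total examinees
p = 48 / 254
p = 0.189

0.189


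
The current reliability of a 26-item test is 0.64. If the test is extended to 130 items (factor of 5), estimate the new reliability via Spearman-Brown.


r_new = (n * rxx) / (1 + (n-1) * rxx)
r_new = (5 * 0.64) / (1 + 4 * 0.64)
r_new = 3.2 / 3.56
r_new = 0.8989

0.8989


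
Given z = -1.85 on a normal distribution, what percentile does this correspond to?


CDF(z) = 0.5 * (1 + erf(z/sqrt(2)))
erf(-1.3081) = -0.9357
CDF = 0.0322
Percentile rank = 0.0322 * 100 = 3.22

3.22


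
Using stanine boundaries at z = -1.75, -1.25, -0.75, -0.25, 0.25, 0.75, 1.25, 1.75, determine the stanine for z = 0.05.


Stanine boundaries: [-1.75, -1.25, -0.75, -0.25, 0.25, 0.75, 1.25, 1.75]
z = 0.05
Check each boundary:
  z >= -1.75 -> could be stanine 2
  z >= -1.25 -> could be stanine 3
  z >= -0.75 -> could be stanine 4
  z >= -0.25 -> could be stanine 5
  z < 0.25
  z < 0.75
  z < 1.25
  z < 1.75
Highest qualifying boundary gives stanine = 5

5


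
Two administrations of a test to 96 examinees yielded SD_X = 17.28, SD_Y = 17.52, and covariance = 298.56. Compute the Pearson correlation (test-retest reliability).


r = cov(X,Y) / (SD_X * SD_Y)
r = 298.56 / (17.28 * 17.52)
r = 298.56 / 302.7456
r = 0.9862

0.9862


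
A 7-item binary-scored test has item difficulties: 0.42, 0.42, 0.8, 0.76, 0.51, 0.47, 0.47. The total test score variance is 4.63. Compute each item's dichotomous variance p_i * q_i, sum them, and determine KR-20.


For each item, compute p_i * q_i:
  Item 1: 0.42 * 0.58 = 0.2436
  Item 2: 0.42 * 0.58 = 0.2436
  Item 3: 0.8 * 0.2 = 0.16
  Item 4: 0.76 * 0.24 = 0.1824
  Item 5: 0.51 * 0.49 = 0.2499
  Item 6: 0.47 * 0.53 = 0.2491
  Item 7: 0.47 * 0.53 = 0.2491
Sum(p_i * q_i) = 0.2436 + 0.2436 + 0.16 + 0.1824 + 0.2499 + 0.2491 + 0.2491 = 1.5777
KR-20 = (k/(k-1)) * (1 - Sum(p_i*q_i) / Var_total)
= (7/6) * (1 - 1.5777/4.63)
= 1.1667 * 0.6592
KR-20 = 0.7691

0.7691


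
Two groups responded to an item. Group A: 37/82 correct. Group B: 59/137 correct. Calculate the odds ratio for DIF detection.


Odds_A = 37/45 = 0.8222
Odds_B = 59/78 = 0.7564
OR = Odds_A / Odds_B = 0.8222 / 0.7564
Exactly, OR = (37 * 78) / (45 * 59) = 2886 / 2655
OR = 1.087

1.087


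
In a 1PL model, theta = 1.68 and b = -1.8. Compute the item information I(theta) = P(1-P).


P = 1/(1+exp(-(1.68--1.8))) = 0.9701
I = P*(1-P) = 0.9701 * 0.0299
I = 0.029

0.029


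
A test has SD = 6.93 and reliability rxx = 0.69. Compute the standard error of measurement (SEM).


SEM = SD * sqrt(1 - rxx)
SEM = 6.93 * sqrt(1 - 0.69)
SEM = 6.93 * sqrt(0.31) = 6.93 * 0.556776
SEM = 3.8585

3.8585


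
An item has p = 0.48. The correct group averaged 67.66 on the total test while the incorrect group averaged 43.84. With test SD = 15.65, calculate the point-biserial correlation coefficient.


q = 1 - p = 0.52
rpb = ((M1 - M0) / SD) * sqrt(p * q)
rpb = ((67.66 - 43.84) / 15.65) * sqrt(0.48 * 0.52)
rpb = 0.7604

0.7604


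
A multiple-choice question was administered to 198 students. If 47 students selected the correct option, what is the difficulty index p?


Item difficulty p = number correct / total examinees
p = 47 / 198
p = 0.2374

0.2374


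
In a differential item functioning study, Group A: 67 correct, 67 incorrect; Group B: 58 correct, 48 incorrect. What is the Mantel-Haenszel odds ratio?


Odds_A = 67/67 = 1.0
Odds_B = 58/48 = 1.2083
OR = Odds_A / Odds_B = 1.0 / 1.2083
Exactly, OR = (67 * 48) / (67 * 58) = 3216 / 3886
OR = 0.8276

0.8276


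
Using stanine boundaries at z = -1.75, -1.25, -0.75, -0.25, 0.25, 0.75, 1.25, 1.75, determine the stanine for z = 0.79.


Stanine boundaries: [-1.75, -1.25, -0.75, -0.25, 0.25, 0.75, 1.25, 1.75]
z = 0.79
Check each boundary:
  z >= -1.75 -> could be stanine 2
  z >= -1.25 -> could be stanine 3
  z >= -0.75 -> could be stanine 4
  z >= -0.25 -> could be stanine 5
  z >= 0.25 -> could be stanine 6
  z >= 0.75 -> could be stanine 7
  z < 1.25
  z < 1.75
Highest qualifying boundary gives stanine = 7

7


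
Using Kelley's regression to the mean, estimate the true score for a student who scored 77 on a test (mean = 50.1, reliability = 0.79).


T_est = rxx * X + (1 - rxx) * mean
T_est = 0.79 * 77 + 0.21 * 50.1
T_est = 60.83 + 10.521
T_est = 71.351

71.351


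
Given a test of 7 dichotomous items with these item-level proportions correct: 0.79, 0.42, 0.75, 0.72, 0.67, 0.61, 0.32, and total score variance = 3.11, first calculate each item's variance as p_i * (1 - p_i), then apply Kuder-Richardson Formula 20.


For each item, compute p_i * q_i:
  Item 1: 0.79 * 0.21 = 0.1659
  Item 2: 0.42 * 0.58 = 0.2436
  Item 3: 0.75 * 0.25 = 0.1875
  Item 4: 0.72 * 0.28 = 0.2016
  Item 5: 0.67 * 0.33 = 0.2211
  Item 6: 0.61 * 0.39 = 0.2379
  Item 7: 0.32 * 0.68 = 0.2176
Sum(p_i * q_i) = 0.1659 + 0.2436 + 0.1875 + 0.2016 + 0.2211 + 0.2379 + 0.2176 = 1.4752
KR-20 = (k/(k-1)) * (1 - Sum(p_i*q_i) / Var_total)
= (7/6) * (1 - 1.4752/3.11)
= 1.1667 * 0.5257
KR-20 = 0.6133

0.6133


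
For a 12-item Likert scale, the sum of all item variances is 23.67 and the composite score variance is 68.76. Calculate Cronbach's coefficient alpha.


alpha = (k/(k-1)) * (1 - sum(si^2)/s_total^2)
= (12/11) * (1 - 23.67/68.76)
alpha = 0.7154

0.7154


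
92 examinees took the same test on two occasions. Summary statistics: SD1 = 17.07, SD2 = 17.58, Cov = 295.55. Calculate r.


r = cov(X,Y) / (SD_X * SD_Y)
r = 295.55 / (17.07 * 17.58)
r = 295.55 / 300.0906
r = 0.9849

0.9849


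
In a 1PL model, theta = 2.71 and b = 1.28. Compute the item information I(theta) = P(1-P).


P = 1/(1+exp(-(2.71-1.28))) = 0.8069
I = P*(1-P) = 0.8069 * 0.1931
I = 0.1558

0.1558


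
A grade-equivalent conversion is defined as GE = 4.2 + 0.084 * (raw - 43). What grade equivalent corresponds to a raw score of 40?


raw - median = 40 - 43 = -3
slope * diff = 0.084 * -3 = -0.252
GE = 4.2 + -0.252
GE = 3.948

3.948


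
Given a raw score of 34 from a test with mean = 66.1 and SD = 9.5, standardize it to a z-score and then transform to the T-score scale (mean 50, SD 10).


z = (X - mean) / SD = (34 - 66.1) / 9.5
z = -32.1 / 9.5
z = -3.3789
T-score = T = 50 + 10z
Carry z at full precision (z = -32.1 / 9.5) into the conversion:
T-score = 50 + 10 * (-32.1 / 9.5) = 50 + -321 / 9.5
T-score = 50 + -33.7895
T-score = 16.2105

16.2105


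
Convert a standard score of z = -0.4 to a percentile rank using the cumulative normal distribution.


CDF(z) = 0.5 * (1 + erf(z/sqrt(2)))
erf(-0.2828) = -0.3108
CDF = 0.3446
Percentile rank = 0.3446 * 100 = 34.46

34.46


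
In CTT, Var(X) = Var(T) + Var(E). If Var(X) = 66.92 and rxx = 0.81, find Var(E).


var_true = rxx * var_obs = 0.81 * 66.92 = 54.2052
var_error = var_obs - var_true
var_error = 66.92 - 54.2052
var_error = 12.7148

12.7148


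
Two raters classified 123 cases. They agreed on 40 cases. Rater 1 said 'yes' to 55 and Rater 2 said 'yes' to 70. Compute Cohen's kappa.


P_o = 40/123 = 0.325203
P_e = (55*70 + 68*53) / 15129 = 0.492696
kappa = (P_o - P_e) / (1 - P_e)
kappa = (0.325203 - 0.492696) / (1 - 0.492696)
kappa = -0.3302

-0.3302


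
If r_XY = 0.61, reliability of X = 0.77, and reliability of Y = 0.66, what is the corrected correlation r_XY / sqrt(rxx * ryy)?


r_corrected = rxy / sqrt(rxx * ryy)
= 0.61 / sqrt(0.77 * 0.66)
= 0.61 / sqrt(0.5082)
= 0.61 / 0.712881
r_corrected = 0.8557

0.8557


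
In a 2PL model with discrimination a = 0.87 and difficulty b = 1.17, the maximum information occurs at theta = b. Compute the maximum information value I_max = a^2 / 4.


For 2PL, max info at theta = b = 1.17
I_max = a^2 / 4 = 0.87^2 / 4
= 0.7569 / 4
I_max = 0.1892

0.1892


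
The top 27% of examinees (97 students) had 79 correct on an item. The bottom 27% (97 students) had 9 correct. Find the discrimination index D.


p_upper = 79/97 = 0.8144
p_lower = 9/97 = 0.0928
D = 0.8144 - 0.0928 = 0.7216

0.7216


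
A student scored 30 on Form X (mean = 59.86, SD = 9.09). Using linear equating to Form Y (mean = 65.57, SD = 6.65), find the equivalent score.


slope = SD_Y / SD_X = 6.65 / 9.09 ~ 0.7316
intercept = mean_Y - slope * mean_X = 65.57 - (6.65 / 9.09) * 59.86 ~ 21.778
Y = slope * X + intercept. To avoid rounding drift from the rounded slope/intercept, evaluate the equivalent form Y = mean_Y + SD_Y * (X - mean_X) / SD_X at full precision:
Y = 65.57 + 6.65 * (30 - 59.86) / 9.09
Y = 65.57 - 6.65 * 29.86 / 9.09
Y = 65.57 - 198.569 / 9.09
Y = 65.57 - 21.8448
Y = 43.7252

43.7252


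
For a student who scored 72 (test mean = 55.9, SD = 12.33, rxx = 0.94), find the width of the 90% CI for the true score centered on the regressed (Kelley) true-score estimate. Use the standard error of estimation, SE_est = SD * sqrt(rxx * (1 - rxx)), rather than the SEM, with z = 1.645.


True score estimate = 0.94*72 + 0.06*55.9 = 71.034
SE_est = SD * sqrt(rxx * (1 - rxx)) = 12.33 * sqrt(0.94 * 0.06) = 12.33 * sqrt(0.0564) = 2.928213
CI = T_est +/- z * SE_est, so width = 2 * z * SE_est = 2 * 1.645 * 2.928213
Width = 9.6338

9.6338


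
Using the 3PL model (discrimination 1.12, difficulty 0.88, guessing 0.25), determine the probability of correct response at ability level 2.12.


logit = 1.12*(2.12 - 0.88) = 1.3888
P* = 1/(1 + exp(-1.3888)) = 0.8004
P = 0.25 + (1 - 0.25) * 0.8004
P = 0.8503

0.8503


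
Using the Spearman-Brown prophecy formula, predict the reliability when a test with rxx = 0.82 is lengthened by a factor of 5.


r_new = (n * rxx) / (1 + (n-1) * rxx)
r_new = (5 * 0.82) / (1 + 4 * 0.82)
r_new = 4.1 / 4.28
r_new = 0.9579

0.9579


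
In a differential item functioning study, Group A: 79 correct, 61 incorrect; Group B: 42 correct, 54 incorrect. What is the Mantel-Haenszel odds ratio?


Odds_A = 79/61 = 1.2951
Odds_B = 42/54 = 0.7778
OR = Odds_A / Odds_B = 1.2951 / 0.7778
Exactly, OR = (79 * 54) / (61 * 42) = 4266 / 2562
OR = 1.6651

1.6651


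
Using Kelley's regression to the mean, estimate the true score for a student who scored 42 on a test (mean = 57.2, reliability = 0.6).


T_est = rxx * X + (1 - rxx) * mean
T_est = 0.6 * 42 + 0.4 * 57.2
T_est = 25.2 + 22.88
T_est = 48.08

48.08


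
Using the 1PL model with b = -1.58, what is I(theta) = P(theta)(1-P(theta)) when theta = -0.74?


P = 1/(1+exp(-(-0.74--1.58))) = 0.6985
I = P*(1-P) = 0.6985 * 0.3015
I = 0.2106

0.2106


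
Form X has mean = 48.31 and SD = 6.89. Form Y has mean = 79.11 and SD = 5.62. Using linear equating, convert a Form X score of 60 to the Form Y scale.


slope = SD_Y / SD_X = 5.62 / 6.89 ~ 0.8157
intercept = mean_Y - slope * mean_X = 79.11 - (5.62 / 6.89) * 48.31 ~ 39.7047
Y = slope * X + intercept. To avoid rounding drift from the rounded slope/intercept, evaluate the equivalent form Y = mean_Y + SD_Y * (X - mean_X) / SD_X at full precision:
Y = 79.11 + 5.62 * (60 - 48.31) / 6.89
Y = 79.11 + 5.62 * 11.69 / 6.89
Y = 79.11 + 65.6978 / 6.89
Y = 79.11 + 9.5352
Y = 88.6452

88.6452


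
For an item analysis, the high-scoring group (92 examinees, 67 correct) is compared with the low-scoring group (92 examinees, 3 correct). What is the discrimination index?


p_upper = 67/92 = 0.7283
p_lower = 3/92 = 0.0326
D = 0.7283 - 0.0326 = 0.6957

0.6957


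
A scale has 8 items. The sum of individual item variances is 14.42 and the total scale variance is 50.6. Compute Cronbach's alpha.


alpha = (k/(k-1)) * (1 - sum(si^2)/s_total^2)
= (8/7) * (1 - 14.42/50.6)
alpha = 0.8172

0.8172


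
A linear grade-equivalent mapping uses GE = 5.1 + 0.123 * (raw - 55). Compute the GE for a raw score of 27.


raw - median = 27 - 55 = -28
slope * diff = 0.123 * -28 = -3.444
GE = 5.1 + -3.444
GE = 1.656

1.656


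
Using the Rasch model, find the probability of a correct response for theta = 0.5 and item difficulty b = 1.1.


theta - b = 0.5 - 1.1 = -0.6
exp(-(theta - b)) = exp(0.6) = 1.8221
P = 1 / (1 + 1.8221)
P = 0.3543

0.3543


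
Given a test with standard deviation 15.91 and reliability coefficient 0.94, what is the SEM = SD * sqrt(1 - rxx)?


SEM = SD * sqrt(1 - rxx)
SEM = 15.91 * sqrt(1 - 0.94)
SEM = 15.91 * sqrt(0.06) = 15.91 * 0.244949
SEM = 3.8971

3.8971


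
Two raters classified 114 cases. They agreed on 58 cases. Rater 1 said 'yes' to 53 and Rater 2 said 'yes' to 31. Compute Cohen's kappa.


P_o = 58/114 = 0.508772
P_e = (53*31 + 61*83) / 12996 = 0.516005
kappa = (P_o - P_e) / (1 - P_e)
kappa = (0.508772 - 0.516005) / (1 - 0.516005)
kappa = -0.0149

-0.0149


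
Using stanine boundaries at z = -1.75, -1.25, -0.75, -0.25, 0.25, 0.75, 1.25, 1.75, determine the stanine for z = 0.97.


Stanine boundaries: [-1.75, -1.25, -0.75, -0.25, 0.25, 0.75, 1.25, 1.75]
z = 0.97
Check each boundary:
  z >= -1.75 -> could be stanine 2
  z >= -1.25 -> could be stanine 3
  z >= -0.75 -> could be stanine 4
  z >= -0.25 -> could be stanine 5
  z >= 0.25 -> could be stanine 6
  z >= 0.75 -> could be stanine 7
  z < 1.25
  z < 1.75
Highest qualifying boundary gives stanine = 7

7


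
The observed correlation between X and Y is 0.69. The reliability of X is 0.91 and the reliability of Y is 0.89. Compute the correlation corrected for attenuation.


r_corrected = rxy / sqrt(rxx * ryy)
= 0.69 / sqrt(0.91 * 0.89)
= 0.69 / sqrt(0.8099)
= 0.69 / 0.899944
r_corrected = 0.7667

0.7667


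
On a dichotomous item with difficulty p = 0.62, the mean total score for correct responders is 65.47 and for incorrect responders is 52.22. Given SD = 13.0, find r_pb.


q = 1 - p = 0.38
rpb = ((M1 - M0) / SD) * sqrt(p * q)
rpb = ((65.47 - 52.22) / 13.0) * sqrt(0.62 * 0.38)
rpb = 0.4947

0.4947


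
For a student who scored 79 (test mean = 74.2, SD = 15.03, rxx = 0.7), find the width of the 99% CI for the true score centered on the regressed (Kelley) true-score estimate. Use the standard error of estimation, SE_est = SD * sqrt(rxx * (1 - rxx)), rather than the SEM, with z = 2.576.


True score estimate = 0.7*79 + 0.3*74.2 = 77.56
SE_est = SD * sqrt(rxx * (1 - rxx)) = 15.03 * sqrt(0.7 * 0.3) = 15.03 * sqrt(0.21) = 6.887611
CI = T_est +/- z * SE_est, so width = 2 * z * SE_est = 2 * 2.576 * 6.887611
Width = 35.485

35.485


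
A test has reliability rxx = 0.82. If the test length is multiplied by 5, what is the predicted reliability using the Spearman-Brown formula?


r_new = (n * rxx) / (1 + (n-1) * rxx)
r_new = (5 * 0.82) / (1 + 4 * 0.82)
r_new = 4.1 / 4.28
r_new = 0.9579

0.9579


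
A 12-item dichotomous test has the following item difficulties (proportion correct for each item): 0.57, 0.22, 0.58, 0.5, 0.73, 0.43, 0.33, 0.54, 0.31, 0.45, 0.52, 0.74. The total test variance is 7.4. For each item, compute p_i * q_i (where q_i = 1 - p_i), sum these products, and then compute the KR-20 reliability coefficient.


For each item, compute p_i * q_i:
  Item 1: 0.57 * 0.43 = 0.2451
  Item 2: 0.22 * 0.78 = 0.1716
  Item 3: 0.58 * 0.42 = 0.2436
  Item 4: 0.5 * 0.5 = 0.25
  Item 5: 0.73 * 0.27 = 0.1971
  Item 6: 0.43 * 0.57 = 0.2451
  Item 7: 0.33 * 0.67 = 0.2211
  Item 8: 0.54 * 0.46 = 0.2484
  Item 9: 0.31 * 0.69 = 0.2139
  Item 10: 0.45 * 0.55 = 0.2475
  Item 11: 0.52 * 0.48 = 0.2496
  Item 12: 0.74 * 0.26 = 0.1924
Sum(p_i * q_i) = 0.2451 + 0.1716 + 0.2436 + 0.25 + 0.1971 + 0.2451 + 0.2211 + 0.2484 + 0.2139 + 0.2475 + 0.2496 + 0.1924 = 2.7254
KR-20 = (k/(k-1)) * (1 - Sum(p_i*q_i) / Var_total)
= (12/11) * (1 - 2.7254/7.4)
= 1.0909 * 0.6317
KR-20 = 0.6891

0.6891


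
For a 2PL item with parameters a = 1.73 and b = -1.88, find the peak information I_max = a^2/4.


For 2PL, max info at theta = b = -1.88
I_max = a^2 / 4 = 1.73^2 / 4
= 2.9929 / 4
I_max = 0.7482

0.7482


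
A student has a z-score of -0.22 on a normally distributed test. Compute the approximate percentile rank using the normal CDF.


CDF(z) = 0.5 * (1 + erf(z/sqrt(2)))
erf(-0.1556) = -0.1741
CDF = 0.4129
Percentile rank = 0.4129 * 100 = 41.29

41.29


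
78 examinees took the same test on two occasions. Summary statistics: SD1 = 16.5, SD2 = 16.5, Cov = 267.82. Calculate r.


r = cov(X,Y) / (SD_X * SD_Y)
r = 267.82 / (16.5 * 16.5)
r = 267.82 / 272.25
r = 0.9837

0.9837


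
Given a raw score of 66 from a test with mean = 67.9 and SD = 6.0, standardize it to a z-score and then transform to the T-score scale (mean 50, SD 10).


z = (X - mean) / SD = (66 - 67.9) / 6.0
z = -1.9 / 6.0
z = -0.3167
T-score = T = 50 + 10z
Carry z at full precision (z = -1.9 / 6.0) into the conversion:
T-score = 50 + 10 * (-1.9 / 6.0) = 50 + -19 / 6.0
T-score = 50 + -3.1667
T-score = 46.8333

46.8333


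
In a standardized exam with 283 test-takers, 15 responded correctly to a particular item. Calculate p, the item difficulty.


Item difficulty p = number correct / total examinees
p = 15 / 283
p = 0.053

0.053


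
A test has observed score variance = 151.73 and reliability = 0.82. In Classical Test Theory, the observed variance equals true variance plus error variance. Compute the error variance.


var_true = rxx * var_obs = 0.82 * 151.73 = 124.4186
var_error = var_obs - var_true
var_error = 151.73 - 124.4186
var_error = 27.3114

27.3114


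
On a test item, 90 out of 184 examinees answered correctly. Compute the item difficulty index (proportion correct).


Item difficulty p = number correct / total examinees
p = 90 / 184
p = 0.4891

0.4891


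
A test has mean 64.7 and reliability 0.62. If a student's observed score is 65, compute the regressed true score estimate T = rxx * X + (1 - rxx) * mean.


T_est = rxx * X + (1 - rxx) * mean
T_est = 0.62 * 65 + 0.38 * 64.7
T_est = 40.3 + 24.586
T_est = 64.886

64.886


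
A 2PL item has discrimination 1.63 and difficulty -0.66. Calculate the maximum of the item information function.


For 2PL, max info at theta = b = -0.66
I_max = a^2 / 4 = 1.63^2 / 4
= 2.6569 / 4
I_max = 0.6642

0.6642


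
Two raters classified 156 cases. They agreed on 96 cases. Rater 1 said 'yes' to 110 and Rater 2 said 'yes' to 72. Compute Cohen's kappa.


P_o = 96/156 = 0.615385
P_e = (110*72 + 46*84) / 24336 = 0.484221
kappa = (P_o - P_e) / (1 - P_e)
kappa = (0.615385 - 0.484221) / (1 - 0.484221)
kappa = 0.2543

0.2543


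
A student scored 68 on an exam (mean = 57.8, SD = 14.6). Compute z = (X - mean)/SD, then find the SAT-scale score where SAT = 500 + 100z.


z = (X - mean) / SD = (68 - 57.8) / 14.6
z = 10.2 / 14.6
z = 0.6986
SAT-scale = SAT = 500 + 100z
Carry z at full precision (z = 10.2 / 14.6) into the conversion:
SAT-scale = 500 + 100 * (10.2 / 14.6) = 500 + 1020 / 14.6
SAT-scale = 500 + 69.863
SAT-scale = 569.863

569.863


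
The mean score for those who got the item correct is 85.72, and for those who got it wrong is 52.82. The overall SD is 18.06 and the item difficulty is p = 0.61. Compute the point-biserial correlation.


q = 1 - p = 0.39
rpb = ((M1 - M0) / SD) * sqrt(p * q)
rpb = ((85.72 - 52.82) / 18.06) * sqrt(0.61 * 0.39)
rpb = 0.8885

0.8885


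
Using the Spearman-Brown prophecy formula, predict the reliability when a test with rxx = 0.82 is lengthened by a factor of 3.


r_new = (n * rxx) / (1 + (n-1) * rxx)
r_new = (3 * 0.82) / (1 + 2 * 0.82)
r_new = 2.46 / 2.64
r_new = 0.9318

0.9318


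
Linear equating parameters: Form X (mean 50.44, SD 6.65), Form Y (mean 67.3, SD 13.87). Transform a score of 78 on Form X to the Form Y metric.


slope = SD_Y / SD_X = 13.87 / 6.65 ~ 2.0857
intercept = mean_Y - slope * mean_X = 67.3 - (13.87 / 6.65) * 50.44 ~ -37.9034
Y = slope * X + intercept. To avoid rounding drift from the rounded slope/intercept, evaluate the equivalent form Y = mean_Y + SD_Y * (X - mean_X) / SD_X at full precision:
Y = 67.3 + 13.87 * (78 - 50.44) / 6.65
Y = 67.3 + 13.87 * 27.56 / 6.65
Y = 67.3 + 382.2572 / 6.65
Y = 67.3 + 57.4823
Y = 124.7823

124.7823


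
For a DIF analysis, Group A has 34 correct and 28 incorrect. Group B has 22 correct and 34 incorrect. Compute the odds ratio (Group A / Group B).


Odds_A = 34/28 = 1.2143
Odds_B = 22/34 = 0.6471
OR = Odds_A / Odds_B = 1.2143 / 0.6471
Exactly, OR = (34 * 34) / (28 * 22) = 1156 / 616
OR = 1.8766

1.8766


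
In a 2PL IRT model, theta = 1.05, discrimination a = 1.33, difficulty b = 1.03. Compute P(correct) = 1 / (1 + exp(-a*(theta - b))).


a*(theta - b) = 1.33 * (1.05 - 1.03) = 0.0266
exp(-0.0266) = 0.9738
P = 1 / (1 + 0.9738)
P = 0.5066

0.5066


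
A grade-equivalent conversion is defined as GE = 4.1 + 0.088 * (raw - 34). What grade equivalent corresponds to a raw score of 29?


raw - median = 29 - 34 = -5
slope * diff = 0.088 * -5 = -0.44
GE = 4.1 + -0.44
GE = 3.66

3.66


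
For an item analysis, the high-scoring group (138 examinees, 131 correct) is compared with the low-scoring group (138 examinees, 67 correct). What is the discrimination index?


p_upper = 131/138 = 0.9493
p_lower = 67/138 = 0.4855
D = 0.9493 - 0.4855 = 0.4638

0.4638


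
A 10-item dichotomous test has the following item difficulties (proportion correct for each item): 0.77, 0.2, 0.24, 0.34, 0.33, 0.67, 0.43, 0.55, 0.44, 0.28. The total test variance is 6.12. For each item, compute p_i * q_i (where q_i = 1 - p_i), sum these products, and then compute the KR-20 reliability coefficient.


For each item, compute p_i * q_i:
  Item 1: 0.77 * 0.23 = 0.1771
  Item 2: 0.2 * 0.8 = 0.16
  Item 3: 0.24 * 0.76 = 0.1824
  Item 4: 0.34 * 0.66 = 0.2244
  Item 5: 0.33 * 0.67 = 0.2211
  Item 6: 0.67 * 0.33 = 0.2211
  Item 7: 0.43 * 0.57 = 0.2451
  Item 8: 0.55 * 0.45 = 0.2475
  Item 9: 0.44 * 0.56 = 0.2464
  Item 10: 0.28 * 0.72 = 0.2016
Sum(p_i * q_i) = 0.1771 + 0.16 + 0.1824 + 0.2244 + 0.2211 + 0.2211 + 0.2451 + 0.2475 + 0.2464 + 0.2016 = 2.1267
KR-20 = (k/(k-1)) * (1 - Sum(p_i*q_i) / Var_total)
= (10/9) * (1 - 2.1267/6.12)
= 1.1111 * 0.6525
KR-20 = 0.725

0.725


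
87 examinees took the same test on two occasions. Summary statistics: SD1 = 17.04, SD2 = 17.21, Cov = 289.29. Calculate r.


r = cov(X,Y) / (SD_X * SD_Y)
r = 289.29 / (17.04 * 17.21)
r = 289.29 / 293.2584
r = 0.9865

0.9865


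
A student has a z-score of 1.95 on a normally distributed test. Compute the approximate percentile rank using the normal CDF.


CDF(z) = 0.5 * (1 + erf(z/sqrt(2)))
erf(1.3789) = 0.9488
CDF = 0.9744
Percentile rank = 0.9744 * 100 = 97.44

97.44


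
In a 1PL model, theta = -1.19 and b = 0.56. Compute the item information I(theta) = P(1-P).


P = 1/(1+exp(-(-1.19-0.56))) = 0.148
I = P*(1-P) = 0.148 * 0.852
I = 0.1261

0.1261


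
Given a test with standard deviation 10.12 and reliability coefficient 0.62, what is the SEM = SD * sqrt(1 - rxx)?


SEM = SD * sqrt(1 - rxx)
SEM = 10.12 * sqrt(1 - 0.62)
SEM = 10.12 * sqrt(0.38) = 10.12 * 0.616441
SEM = 6.2384

6.2384


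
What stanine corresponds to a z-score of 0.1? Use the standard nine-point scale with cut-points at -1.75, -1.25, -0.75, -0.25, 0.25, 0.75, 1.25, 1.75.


Stanine boundaries: [-1.75, -1.25, -0.75, -0.25, 0.25, 0.75, 1.25, 1.75]
z = 0.1
Check each boundary:
  z >= -1.75 -> could be stanine 2
  z >= -1.25 -> could be stanine 3
  z >= -0.75 -> could be stanine 4
  z >= -0.25 -> could be stanine 5
  z < 0.25
  z < 0.75
  z < 1.25
  z < 1.75
Highest qualifying boundary gives stanine = 5

5


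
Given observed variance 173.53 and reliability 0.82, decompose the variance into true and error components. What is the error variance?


var_true = rxx * var_obs = 0.82 * 173.53 = 142.2946
var_error = var_obs - var_true
var_error = 173.53 - 142.2946
var_error = 31.2354

31.2354


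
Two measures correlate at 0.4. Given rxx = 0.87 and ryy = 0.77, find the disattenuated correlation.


r_corrected = rxy / sqrt(rxx * ryy)
= 0.4 / sqrt(0.87 * 0.77)
= 0.4 / sqrt(0.6699)
= 0.4 / 0.818474
r_corrected = 0.4887

0.4887


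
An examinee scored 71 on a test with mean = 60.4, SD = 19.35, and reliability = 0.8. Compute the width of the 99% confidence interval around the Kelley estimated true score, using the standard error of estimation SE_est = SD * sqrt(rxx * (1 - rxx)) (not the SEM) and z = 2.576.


True score estimate = 0.8*71 + 0.2*60.4 = 68.88
SE_est = SD * sqrt(rxx * (1 - rxx)) = 19.35 * sqrt(0.8 * 0.2) = 19.35 * sqrt(0.16) = 7.74
CI = T_est +/- z * SE_est, so width = 2 * z * SE_est = 2 * 2.576 * 7.74
Width = 39.8765

39.8765


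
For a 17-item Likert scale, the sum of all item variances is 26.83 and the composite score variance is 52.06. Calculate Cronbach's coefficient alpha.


alpha = (k/(k-1)) * (1 - sum(si^2)/s_total^2)
= (17/16) * (1 - 26.83/52.06)
alpha = 0.5149

0.5149


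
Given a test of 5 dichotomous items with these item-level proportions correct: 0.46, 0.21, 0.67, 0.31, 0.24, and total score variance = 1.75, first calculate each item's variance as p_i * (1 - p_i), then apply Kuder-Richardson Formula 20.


For each item, compute p_i * q_i:
  Item 1: 0.46 * 0.54 = 0.2484
  Item 2: 0.21 * 0.79 = 0.1659
  Item 3: 0.67 * 0.33 = 0.2211
  Item 4: 0.31 * 0.69 = 0.2139
  Item 5: 0.24 * 0.76 = 0.1824
Sum(p_i * q_i) = 0.2484 + 0.1659 + 0.2211 + 0.2139 + 0.1824 = 1.0317
KR-20 = (k/(k-1)) * (1 - Sum(p_i*q_i) / Var_total)
= (5/4) * (1 - 1.0317/1.75)
= 1.25 * 0.4105
KR-20 = 0.5131

0.5131


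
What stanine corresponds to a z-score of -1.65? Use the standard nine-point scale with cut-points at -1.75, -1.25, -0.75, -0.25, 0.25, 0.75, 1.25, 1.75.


Stanine boundaries: [-1.75, -1.25, -0.75, -0.25, 0.25, 0.75, 1.25, 1.75]
z = -1.65
Check each boundary:
  z >= -1.75 -> could be stanine 2
  z < -1.25
  z < -0.75
  z < -0.25
  z < 0.25
  z < 0.75
  z < 1.25
  z < 1.75
Highest qualifying boundary gives stanine = 2

2


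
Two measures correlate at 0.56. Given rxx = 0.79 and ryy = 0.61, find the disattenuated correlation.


r_corrected = rxy / sqrt(rxx * ryy)
= 0.56 / sqrt(0.79 * 0.61)
= 0.56 / sqrt(0.4819)
= 0.56 / 0.69419
r_corrected = 0.8067

0.8067


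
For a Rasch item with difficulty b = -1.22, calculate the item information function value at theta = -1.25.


P = 1/(1+exp(-(-1.25--1.22))) = 0.4925
I = P*(1-P) = 0.4925 * 0.5075
I = 0.2499

0.2499


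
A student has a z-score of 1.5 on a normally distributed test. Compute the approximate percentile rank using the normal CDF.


CDF(z) = 0.5 * (1 + erf(z/sqrt(2)))
erf(1.0607) = 0.8664
CDF = 0.9332
Percentile rank = 0.9332 * 100 = 93.32

93.32


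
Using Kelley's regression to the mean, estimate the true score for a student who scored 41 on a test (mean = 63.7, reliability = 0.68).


T_est = rxx * X + (1 - rxx) * mean
T_est = 0.68 * 41 + 0.32 * 63.7
T_est = 27.88 + 20.384
T_est = 48.264

48.264


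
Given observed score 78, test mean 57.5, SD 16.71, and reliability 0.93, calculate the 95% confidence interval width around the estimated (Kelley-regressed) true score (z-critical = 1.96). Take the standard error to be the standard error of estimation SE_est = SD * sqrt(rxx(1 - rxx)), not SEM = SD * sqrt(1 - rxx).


True score estimate = 0.93*78 + 0.07*57.5 = 76.565
SE_est = SD * sqrt(rxx * (1 - rxx)) = 16.71 * sqrt(0.93 * 0.07) = 16.71 * sqrt(0.0651) = 4.263507
CI = T_est +/- z * SE_est, so width = 2 * z * SE_est = 2 * 1.96 * 4.263507
Width = 16.7129

16.7129


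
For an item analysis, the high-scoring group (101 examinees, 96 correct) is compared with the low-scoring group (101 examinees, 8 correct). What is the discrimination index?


p_upper = 96/101 = 0.9505
p_lower = 8/101 = 0.0792
D = 0.9505 - 0.0792 = 0.8713

0.8713


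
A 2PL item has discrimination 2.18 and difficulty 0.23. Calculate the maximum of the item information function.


For 2PL, max info at theta = b = 0.23
I_max = a^2 / 4 = 2.18^2 / 4
= 4.7524 / 4
I_max = 1.1881

1.1881


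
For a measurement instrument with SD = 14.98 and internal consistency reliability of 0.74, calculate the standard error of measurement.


SEM = SD * sqrt(1 - rxx)
SEM = 14.98 * sqrt(1 - 0.74)
SEM = 14.98 * sqrt(0.26) = 14.98 * 0.509902
SEM = 7.6383

7.6383


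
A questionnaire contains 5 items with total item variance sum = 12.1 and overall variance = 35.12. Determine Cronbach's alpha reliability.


alpha = (k/(k-1)) * (1 - sum(si^2)/s_total^2)
= (5/4) * (1 - 12.1/35.12)
alpha = 0.8193

0.8193


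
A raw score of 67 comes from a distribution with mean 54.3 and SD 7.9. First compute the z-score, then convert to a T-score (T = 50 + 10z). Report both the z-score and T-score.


z = (X - mean) / SD = (67 - 54.3) / 7.9
z = 12.7 / 7.9
z = 1.6076
T-score = T = 50 + 10z
Carry z at full precision (z = 12.7 / 7.9) into the conversion:
T-score = 50 + 10 * (12.7 / 7.9) = 50 + 127 / 7.9
T-score = 50 + 16.0759
T-score = 66.0759

66.0759


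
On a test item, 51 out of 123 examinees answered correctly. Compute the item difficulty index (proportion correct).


Item difficulty p = number correct / total examinees
p = 51 / 123
p = 0.4146

0.4146


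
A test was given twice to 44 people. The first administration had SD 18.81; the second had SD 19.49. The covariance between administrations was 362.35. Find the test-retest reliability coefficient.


r = cov(X,Y) / (SD_X * SD_Y)
r = 362.35 / (18.81 * 19.49)
r = 362.35 / 366.6069
r = 0.9884

0.9884


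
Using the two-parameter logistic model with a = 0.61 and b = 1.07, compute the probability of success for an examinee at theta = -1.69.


a*(theta - b) = 0.61 * (-1.69 - 1.07) = -1.6836
exp(--1.6836) = 5.3849
P = 1 / (1 + 5.3849)
P = 0.1566

0.1566


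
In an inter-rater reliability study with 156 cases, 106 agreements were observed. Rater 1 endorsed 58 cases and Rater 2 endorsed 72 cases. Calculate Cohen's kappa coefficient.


P_o = 106/156 = 0.679487
P_e = (58*72 + 98*84) / 24336 = 0.509862
kappa = (P_o - P_e) / (1 - P_e)
kappa = (0.679487 - 0.509862) / (1 - 0.509862)
kappa = 0.3461

0.3461


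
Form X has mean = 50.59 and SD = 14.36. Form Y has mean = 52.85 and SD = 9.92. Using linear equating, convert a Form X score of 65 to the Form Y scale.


slope = SD_Y / SD_X = 9.92 / 14.36 ~ 0.6908
intercept = mean_Y - slope * mean_X = 52.85 - (9.92 / 14.36) * 50.59 ~ 17.902
Y = slope * X + intercept. To avoid rounding drift from the rounded slope/intercept, evaluate the equivalent form Y = mean_Y + SD_Y * (X - mean_X) / SD_X at full precision:
Y = 52.85 + 9.92 * (65 - 50.59) / 14.36
Y = 52.85 + 9.92 * 14.41 / 14.36
Y = 52.85 + 142.9472 / 14.36
Y = 52.85 + 9.9545
Y = 62.8045

62.8045


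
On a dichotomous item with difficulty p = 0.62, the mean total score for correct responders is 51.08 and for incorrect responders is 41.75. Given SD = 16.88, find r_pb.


q = 1 - p = 0.38
rpb = ((M1 - M0) / SD) * sqrt(p * q)
rpb = ((51.08 - 41.75) / 16.88) * sqrt(0.62 * 0.38)
rpb = 0.2683

0.2683


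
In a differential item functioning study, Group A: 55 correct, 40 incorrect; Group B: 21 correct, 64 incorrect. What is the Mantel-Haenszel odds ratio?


Odds_A = 55/40 = 1.375
Odds_B = 21/64 = 0.3281
OR = Odds_A / Odds_B = 1.375 / 0.3281
Exactly, OR = (55 * 64) / (40 * 21) = 3520 / 840
OR = 4.1905

4.1905


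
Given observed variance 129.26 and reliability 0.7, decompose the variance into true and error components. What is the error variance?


var_true = rxx * var_obs = 0.7 * 129.26 = 90.482
var_error = var_obs - var_true
var_error = 129.26 - 90.482
var_error = 38.778

38.778


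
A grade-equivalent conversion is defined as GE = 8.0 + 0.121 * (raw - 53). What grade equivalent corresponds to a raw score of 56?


raw - median = 56 - 53 = 3
slope * diff = 0.121 * 3 = 0.363
GE = 8.0 + 0.363
GE = 8.363

8.363


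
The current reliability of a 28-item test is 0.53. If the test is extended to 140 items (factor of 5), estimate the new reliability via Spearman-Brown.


r_new = (n * rxx) / (1 + (n-1) * rxx)
r_new = (5 * 0.53) / (1 + 4 * 0.53)
r_new = 2.65 / 3.12
r_new = 0.8494

0.8494


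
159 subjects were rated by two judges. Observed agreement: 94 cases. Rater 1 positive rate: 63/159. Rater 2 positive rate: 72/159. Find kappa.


P_o = 94/159 = 0.591195
P_e = (63*72 + 96*87) / 25281 = 0.50979
kappa = (P_o - P_e) / (1 - P_e)
kappa = (0.591195 - 0.50979) / (1 - 0.50979)
kappa = 0.1661

0.1661


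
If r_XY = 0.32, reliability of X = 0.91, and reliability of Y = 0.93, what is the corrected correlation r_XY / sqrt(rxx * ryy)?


r_corrected = rxy / sqrt(rxx * ryy)
= 0.32 / sqrt(0.91 * 0.93)
= 0.32 / sqrt(0.8463)
= 0.32 / 0.919946
r_corrected = 0.3478

0.3478


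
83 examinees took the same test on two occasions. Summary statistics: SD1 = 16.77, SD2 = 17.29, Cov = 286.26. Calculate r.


r = cov(X,Y) / (SD_X * SD_Y)
r = 286.26 / (16.77 * 17.29)
r = 286.26 / 289.9533
r = 0.9873

0.9873


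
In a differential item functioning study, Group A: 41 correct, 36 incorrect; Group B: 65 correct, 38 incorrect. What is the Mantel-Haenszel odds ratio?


Odds_A = 41/36 = 1.1389
Odds_B = 65/38 = 1.7105
OR = Odds_A / Odds_B = 1.1389 / 1.7105
Exactly, OR = (41 * 38) / (36 * 65) = 1558 / 2340
OR = 0.6658

0.6658


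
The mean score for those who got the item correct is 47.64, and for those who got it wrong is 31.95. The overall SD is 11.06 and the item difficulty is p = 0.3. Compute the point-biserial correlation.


q = 1 - p = 0.7
rpb = ((M1 - M0) / SD) * sqrt(p * q)
rpb = ((47.64 - 31.95) / 11.06) * sqrt(0.3 * 0.7)
rpb = 0.6501

0.6501


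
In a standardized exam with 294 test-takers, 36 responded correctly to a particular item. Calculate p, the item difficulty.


Item difficulty p = number correct / total examinees
p = 36 / 294
p = 0.1224

0.1224


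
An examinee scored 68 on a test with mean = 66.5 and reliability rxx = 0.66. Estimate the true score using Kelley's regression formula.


T_est = rxx * X + (1 - rxx) * mean
T_est = 0.66 * 68 + 0.34 * 66.5
T_est = 44.88 + 22.61
T_est = 67.49

67.49


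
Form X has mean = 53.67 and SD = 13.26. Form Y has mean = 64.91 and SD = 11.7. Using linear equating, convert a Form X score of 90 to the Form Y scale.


slope = SD_Y / SD_X = 11.7 / 13.26 ~ 0.8824
intercept = mean_Y - slope * mean_X = 64.91 - (11.7 / 13.26) * 53.67 ~ 17.5541
Y = slope * X + intercept. To avoid rounding drift from the rounded slope/intercept, evaluate the equivalent form Y = mean_Y + SD_Y * (X - mean_X) / SD_X at full precision:
Y = 64.91 + 11.7 * (90 - 53.67) / 13.26
Y = 64.91 + 11.7 * 36.33 / 13.26
Y = 64.91 + 425.061 / 13.26
Y = 64.91 + 32.0559
Y = 96.9659

96.9659


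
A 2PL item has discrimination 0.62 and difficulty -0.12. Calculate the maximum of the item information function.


For 2PL, max info at theta = b = -0.12
I_max = a^2 / 4 = 0.62^2 / 4
= 0.3844 / 4
I_max = 0.0961

0.0961


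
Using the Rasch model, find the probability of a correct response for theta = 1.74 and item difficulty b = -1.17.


theta - b = 1.74 - -1.17 = 2.91
exp(-(theta - b)) = exp(-2.91) = 0.0545
P = 1 / (1 + 0.0545)
P = 0.9483

0.9483


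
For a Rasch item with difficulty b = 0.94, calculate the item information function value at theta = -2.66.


P = 1/(1+exp(-(-2.66-0.94))) = 0.0266
I = P*(1-P) = 0.0266 * 0.9734
I = 0.0259

0.0259


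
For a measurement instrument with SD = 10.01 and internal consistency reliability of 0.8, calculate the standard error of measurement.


SEM = SD * sqrt(1 - rxx)
SEM = 10.01 * sqrt(1 - 0.8)
SEM = 10.01 * sqrt(0.2) = 10.01 * 0.447214
SEM = 4.4766

4.4766


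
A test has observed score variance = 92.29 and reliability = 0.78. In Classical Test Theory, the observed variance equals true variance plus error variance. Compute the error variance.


var_true = rxx * var_obs = 0.78 * 92.29 = 71.9862
var_error = var_obs - var_true
var_error = 92.29 - 71.9862
var_error = 20.3038

20.3038


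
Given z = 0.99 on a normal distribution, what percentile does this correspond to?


CDF(z) = 0.5 * (1 + erf(z/sqrt(2)))
erf(0.7) = 0.6778
CDF = 0.8389
Percentile rank = 0.8389 * 100 = 83.89

83.89


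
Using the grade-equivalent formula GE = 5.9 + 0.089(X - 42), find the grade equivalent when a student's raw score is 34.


raw - median = 34 - 42 = -8
slope * diff = 0.089 * -8 = -0.712
GE = 5.9 + -0.712
GE = 5.188

5.188


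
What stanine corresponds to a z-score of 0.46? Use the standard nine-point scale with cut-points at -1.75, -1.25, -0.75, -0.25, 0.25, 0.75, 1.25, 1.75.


Stanine boundaries: [-1.75, -1.25, -0.75, -0.25, 0.25, 0.75, 1.25, 1.75]
z = 0.46
Check each boundary:
  z >= -1.75 -> could be stanine 2
  z >= -1.25 -> could be stanine 3
  z >= -0.75 -> could be stanine 4
  z >= -0.25 -> could be stanine 5
  z >= 0.25 -> could be stanine 6
  z < 0.75
  z < 1.25
  z < 1.75
Highest qualifying boundary gives stanine = 6

6


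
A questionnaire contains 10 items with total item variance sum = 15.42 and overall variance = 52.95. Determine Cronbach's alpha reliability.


alpha = (k/(k-1)) * (1 - sum(si^2)/s_total^2)
= (10/9) * (1 - 15.42/52.95)
alpha = 0.7875

0.7875


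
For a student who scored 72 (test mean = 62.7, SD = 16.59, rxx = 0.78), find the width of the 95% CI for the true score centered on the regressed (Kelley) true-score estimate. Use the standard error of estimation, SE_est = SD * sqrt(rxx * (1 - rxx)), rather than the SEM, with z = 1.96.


True score estimate = 0.78*72 + 0.22*62.7 = 69.954
SE_est = SD * sqrt(rxx * (1 - rxx)) = 16.59 * sqrt(0.78 * 0.22) = 16.59 * sqrt(0.1716) = 6.872346
CI = T_est +/- z * SE_est, so width = 2 * z * SE_est = 2 * 1.96 * 6.872346
Width = 26.9396

26.9396


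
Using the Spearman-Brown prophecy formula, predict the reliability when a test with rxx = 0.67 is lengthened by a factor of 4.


r_new = (n * rxx) / (1 + (n-1) * rxx)
r_new = (4 * 0.67) / (1 + 3 * 0.67)
r_new = 2.68 / 3.01
r_new = 0.8904

0.8904


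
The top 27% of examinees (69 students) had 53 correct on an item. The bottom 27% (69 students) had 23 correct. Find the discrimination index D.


p_upper = 53/69 = 0.7681
p_lower = 23/69 = 0.3333
D = 0.7681 - 0.3333 = 0.4348

0.4348


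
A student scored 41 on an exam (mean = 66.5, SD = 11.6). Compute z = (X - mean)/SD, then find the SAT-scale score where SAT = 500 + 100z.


z = (X - mean) / SD = (41 - 66.5) / 11.6
z = -25.5 / 11.6
z = -2.1983
SAT-scale = SAT = 500 + 100z
Carry z at full precision (z = -25.5 / 11.6) into the conversion:
SAT-scale = 500 + 100 * (-25.5 / 11.6) = 500 + -2550 / 11.6
SAT-scale = 500 + -219.8276
SAT-scale = 280.1724

280.1724
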